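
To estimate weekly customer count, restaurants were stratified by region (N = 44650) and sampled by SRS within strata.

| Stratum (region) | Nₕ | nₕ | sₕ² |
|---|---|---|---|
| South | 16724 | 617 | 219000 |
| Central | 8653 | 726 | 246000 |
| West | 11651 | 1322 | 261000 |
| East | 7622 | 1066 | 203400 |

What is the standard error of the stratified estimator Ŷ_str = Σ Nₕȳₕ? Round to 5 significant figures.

390060

Var(Ŷ_str) = Σₕ Nₕ²(1 − fₕ)sₕ²/nₕ.
South: 16724²·(1 − 617/16724)·219000/617 = 9.5612301 × 10^10.
Central: 8653²·(1 − 726/8653)·246000/726 = 2.324203 × 10^10.
West: 11651²·(1 − 1322/11651)·261000/1322 = 2.375913 × 10^10.
East: 7622²·(1 − 1066/7622)·203400/1066 = 9.5345815 × 10^9.
Sum = 1.5214804 × 10^11.
SE = √(1.5214804 × 10^11) = 390060.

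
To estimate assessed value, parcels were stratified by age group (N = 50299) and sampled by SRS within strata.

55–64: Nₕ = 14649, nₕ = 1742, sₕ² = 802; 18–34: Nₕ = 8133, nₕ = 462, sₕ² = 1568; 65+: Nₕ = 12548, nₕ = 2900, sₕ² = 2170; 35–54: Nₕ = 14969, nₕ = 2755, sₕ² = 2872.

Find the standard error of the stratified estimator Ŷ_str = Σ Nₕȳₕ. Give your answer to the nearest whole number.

24083

Var(Ŷ_str) = Σₕ Nₕ²(1 − fₕ)sₕ²/nₕ.
55–64: 14649²·(1 − 1742/14649)·802/1742 = 8.7048142 × 10^7.
18–34: 8133²·(1 − 462/8133)·1568/462 = 2.1174192 × 10^8.
65+: 12548²·(1 − 2900/12548)·2170/2900 = 9.0588599 × 10^7.
35–54: 14969²·(1 − 2755/14969)·2872/2755 = 1.9059589 × 10^8.
Sum = 5.7997455 × 10^8.
SE = √(5.7997455 × 10^8) = 24083.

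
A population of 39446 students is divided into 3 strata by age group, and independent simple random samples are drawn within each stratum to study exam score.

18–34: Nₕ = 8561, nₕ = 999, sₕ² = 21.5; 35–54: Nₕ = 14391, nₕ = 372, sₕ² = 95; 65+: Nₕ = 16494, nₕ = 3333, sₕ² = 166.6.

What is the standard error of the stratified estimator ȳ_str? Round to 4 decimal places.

0.2024

Var(ȳ_str) = Σₕ Wₕ²(1 − fₕ)sₕ²/nₕ with Wₕ = Nₕ/N, N = 39446.
18–34: Wₕ = 0.21703088; term = 0.21703088²·(1 − 0.11669198)·21.5/999 = 8.9542291 × 10^-4.
35–54: Wₕ = 0.36482787; term = 0.36482787²·(1 − 0.02584949)·95/372 = 0.033111796.
65+: Wₕ = 0.41814126; term = 0.41814126²·(1 − 0.20207348)·166.6/3333 = 0.0069734649.
Sum = 0.040980684.
SE = √(0.040980684) = 0.2024.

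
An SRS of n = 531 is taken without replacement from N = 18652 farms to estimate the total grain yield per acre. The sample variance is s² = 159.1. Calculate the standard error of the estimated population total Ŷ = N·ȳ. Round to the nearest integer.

10063

Var(Ŷ) = N²·Var(ȳ) = N²·(1 − n/N)·s²/n.
f = 531/18652 = 0.02846880; Var(ȳ) = 0.97153120·159.1/531 = 0.29109344.
Var(Ŷ) = 18652² · 0.29109344 = 1.0127056 × 10^8.
SE(Ŷ) = √(1.0127056 × 10^8) = 10063.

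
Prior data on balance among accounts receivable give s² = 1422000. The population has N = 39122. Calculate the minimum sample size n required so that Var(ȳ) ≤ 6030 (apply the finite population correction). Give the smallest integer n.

Without fpc, n₀ = s²/D = 1422000/6030 = 235.8209.
With fpc, (1 − n/N)·s²/n ≤ D requires n ≥ n₀/(1 + n₀/N) = 235.8209/(1 + 235.8209/39122) = 234.4079.
Rounding up, n = 235.

235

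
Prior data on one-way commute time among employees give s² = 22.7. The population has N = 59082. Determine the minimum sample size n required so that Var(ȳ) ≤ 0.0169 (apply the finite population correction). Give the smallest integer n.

Without fpc, n₀ = s²/D = 22.7/0.0169 = 1343.1953.
With fpc, (1 − n/N)·s²/n ≤ D requires n ≥ n₀/(1 + n₀/N) = 1343.1953/(1 + 1343.1953/59082) = 1313.3373.
Rounding up, n = 1314.

1314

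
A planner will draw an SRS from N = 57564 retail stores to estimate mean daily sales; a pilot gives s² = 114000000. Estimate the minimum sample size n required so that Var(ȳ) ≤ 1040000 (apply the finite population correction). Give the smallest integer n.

Without fpc, n₀ = s²/D = 114000000/1040000 = 109.6154.
With fpc, (1 − n/N)·s²/n ≤ D requires n ≥ n₀/(1 + n₀/N) = 109.6154/(1 + 109.6154/57564) = 109.4071.
Rounding up, n = 110.

110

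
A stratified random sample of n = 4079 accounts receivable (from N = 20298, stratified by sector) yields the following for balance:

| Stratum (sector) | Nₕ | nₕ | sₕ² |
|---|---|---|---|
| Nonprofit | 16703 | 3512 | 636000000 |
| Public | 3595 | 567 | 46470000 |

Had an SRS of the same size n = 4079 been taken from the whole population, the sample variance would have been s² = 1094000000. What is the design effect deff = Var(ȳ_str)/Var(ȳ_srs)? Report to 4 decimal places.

Var(ȳ_str) = Σ Wₕ²(1−fₕ)sₕ²/nₕ with Wₕ = Nₕ/20298:
  Nonprofit: (16703/20298)²·(1−3512/16703)·636000000/3512 = 96843.018
  Public: (3595/20298)²·(1−567/3595)·46470000/567 = 2165.3988
  → Var(ȳ_str) = 99008.417.
Var(ȳ_srs) = (1 − 4079/20298)·1094000000/4079 = 214306.06.
deff = 99008.417 / 214306.06 = 0.4620.

0.4620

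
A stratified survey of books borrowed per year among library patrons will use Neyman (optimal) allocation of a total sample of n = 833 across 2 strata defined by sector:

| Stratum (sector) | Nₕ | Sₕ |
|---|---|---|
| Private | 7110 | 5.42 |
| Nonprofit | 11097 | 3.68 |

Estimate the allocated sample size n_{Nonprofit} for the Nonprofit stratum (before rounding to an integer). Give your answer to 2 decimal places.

Neyman allocation: nₕ = n·NₕSₕ / Σⱼ NⱼSⱼ.
Σ NⱼSⱼ = 7110·5.42 + 11097·3.68 = 79373.16.
n_{Nonprofit} = 833·11097·3.68 / 79373.16 = 428.57.

428.57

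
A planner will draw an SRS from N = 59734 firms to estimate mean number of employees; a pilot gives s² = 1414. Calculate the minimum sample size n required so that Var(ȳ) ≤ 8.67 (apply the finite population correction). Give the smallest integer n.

163

Without fpc, n₀ = s²/D = 1414/8.67 = 163.0911.
With fpc, (1 − n/N)·s²/n ≤ D requires n ≥ n₀/(1 + n₀/N) = 163.0911/(1 + 163.0911/59734) = 162.6470.
Rounding up, n = 163.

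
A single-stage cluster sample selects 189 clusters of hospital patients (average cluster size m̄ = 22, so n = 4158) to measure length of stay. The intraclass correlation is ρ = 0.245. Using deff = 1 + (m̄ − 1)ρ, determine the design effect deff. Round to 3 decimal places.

deff = 1 + (22 − 1)·0.245 = 1 + 5.145 = 6.145.

6.145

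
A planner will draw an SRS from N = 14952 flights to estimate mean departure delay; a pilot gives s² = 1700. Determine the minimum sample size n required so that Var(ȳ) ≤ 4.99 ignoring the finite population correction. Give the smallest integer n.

341

Without fpc, n₀ = s²/D = 1700/4.99 = 340.6814.
Rounding up, n = 341.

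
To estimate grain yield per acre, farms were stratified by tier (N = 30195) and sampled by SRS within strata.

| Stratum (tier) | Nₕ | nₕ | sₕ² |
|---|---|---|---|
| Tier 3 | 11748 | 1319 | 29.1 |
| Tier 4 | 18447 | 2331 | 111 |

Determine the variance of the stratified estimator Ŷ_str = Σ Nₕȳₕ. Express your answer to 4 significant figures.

1.686 × 10^7

Var(Ŷ_str) = Σₕ Nₕ²(1 − fₕ)sₕ²/nₕ.
Tier 3: 11748²·(1 − 1319/11748)·29.1/1319 = 2.7030545 × 10^6.
Tier 4: 18447²·(1 − 2331/18447)·111/2331 = 1.4156755 × 10^7.
Sum = 1.685981 × 10^7.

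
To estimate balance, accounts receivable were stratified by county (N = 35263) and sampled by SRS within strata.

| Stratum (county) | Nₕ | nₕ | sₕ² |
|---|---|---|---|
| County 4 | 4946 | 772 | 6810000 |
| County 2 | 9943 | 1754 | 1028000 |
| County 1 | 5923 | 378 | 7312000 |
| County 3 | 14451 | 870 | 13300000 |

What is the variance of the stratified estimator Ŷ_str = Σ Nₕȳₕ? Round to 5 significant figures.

Var(Ŷ_str) = Σₕ Nₕ²(1 − fₕ)sₕ²/nₕ.
County 4: 4946²·(1 − 772/4946)·6810000/772 = 1.8211108 × 10^11.
County 2: 9943²·(1 − 1754/9943)·1028000/1754 = 4.7721253 × 10^10.
County 1: 5923²·(1 − 378/5923)·7312000/378 = 6.3531289 × 10^11.
County 3: 14451²·(1 − 870/14451)·13300000/870 = 3.0002817 × 10^12.
Sum = 3.8654269 × 10^12.

3.8654 × 10^12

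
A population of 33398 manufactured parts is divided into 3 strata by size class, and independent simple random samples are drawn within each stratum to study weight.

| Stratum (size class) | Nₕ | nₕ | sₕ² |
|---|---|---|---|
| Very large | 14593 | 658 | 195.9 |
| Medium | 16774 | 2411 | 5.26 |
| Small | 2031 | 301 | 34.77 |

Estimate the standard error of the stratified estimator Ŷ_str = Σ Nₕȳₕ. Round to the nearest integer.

Var(Ŷ_str) = Σₕ Nₕ²(1 − fₕ)sₕ²/nₕ.
Very large: 14593²·(1 − 658/14593)·195.9/658 = 6.0542465 × 10^7.
Medium: 16774²·(1 − 2411/16774)·5.26/2411 = 525618.13.
Small: 2031²·(1 − 301/2031)·34.77/301 = 405876.79.
Sum = 6.147396 × 10^7.
SE = √(6.147396 × 10^7) = 7841.

7841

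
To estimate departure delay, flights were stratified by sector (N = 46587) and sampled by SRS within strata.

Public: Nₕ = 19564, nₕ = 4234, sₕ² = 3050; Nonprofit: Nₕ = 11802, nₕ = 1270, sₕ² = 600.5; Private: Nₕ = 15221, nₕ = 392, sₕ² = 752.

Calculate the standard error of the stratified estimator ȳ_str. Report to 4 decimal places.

0.5711

Var(ȳ_str) = Σₕ Wₕ²(1 − fₕ)sₕ²/nₕ with Wₕ = Nₕ/N, N = 46587.
Public: Wₕ = 0.41994548; term = 0.41994548²·(1 − 0.21641791)·3050/4234 = 0.099544967.
Nonprofit: Wₕ = 0.25333247; term = 0.25333247²·(1 − 0.10760888)·600.5/1270 = 0.02707985.
Private: Wₕ = 0.32672205; term = 0.32672205²·(1 − 0.02575389)·752/392 = 0.19950663.
Sum = 0.32613145.
SE = √(0.32613145) = 0.5711.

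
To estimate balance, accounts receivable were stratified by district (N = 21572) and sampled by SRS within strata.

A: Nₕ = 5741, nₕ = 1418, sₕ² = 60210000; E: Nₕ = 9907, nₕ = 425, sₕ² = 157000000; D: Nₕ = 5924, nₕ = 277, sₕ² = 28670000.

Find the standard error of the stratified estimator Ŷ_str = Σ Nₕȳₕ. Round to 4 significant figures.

6.262 × 10^6

Var(Ŷ_str) = Σₕ Nₕ²(1 − fₕ)sₕ²/nₕ.
A: 5741²·(1 − 1418/5741)·60210000/1418 = 1.0538169 × 10^12.
E: 9907²·(1 − 425/9907)·157000000/425 = 3.4701867 × 10^13.
D: 5924²·(1 − 277/5924)·28670000/277 = 3.4624281 × 10^12.
Sum = 3.9218112 × 10^13.
SE = √(3.9218112 × 10^13) = 6.262 × 10^6.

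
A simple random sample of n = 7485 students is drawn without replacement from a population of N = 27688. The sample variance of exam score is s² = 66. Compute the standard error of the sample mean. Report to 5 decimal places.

Under SRS without replacement, Var(ȳ) = (1 − f)·s²/n with f = n/N = 7485/27688 = 0.27033372.
Var(ȳ) = (1 − 0.27033372)·66/7485 = 0.72966628·0.0088176353 = 0.0064339311.
SE(ȳ) = √(0.0064339311) = 0.08021.

0.08021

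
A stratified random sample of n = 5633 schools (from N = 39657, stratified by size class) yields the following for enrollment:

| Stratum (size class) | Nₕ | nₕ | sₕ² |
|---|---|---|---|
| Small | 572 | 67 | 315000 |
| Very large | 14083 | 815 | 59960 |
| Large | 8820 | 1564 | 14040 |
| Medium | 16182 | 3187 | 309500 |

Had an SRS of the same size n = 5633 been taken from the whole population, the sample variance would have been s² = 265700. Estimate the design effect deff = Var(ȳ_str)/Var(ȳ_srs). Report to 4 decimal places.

Var(ȳ_str) = Σ Wₕ²(1−fₕ)sₕ²/nₕ with Wₕ = Nₕ/39657:
  Small: (572/39657)²·(1−67/572)·315000/67 = 0.86354196
  Very large: (14083/39657)²·(1−815/14083)·59960/815 = 8.7410769
  Large: (8820/39657)²·(1−1564/8820)·14040/1564 = 0.36530575
  Medium: (16182/39657)²·(1−3187/16182)·309500/3187 = 12.985162
  → Var(ȳ_str) = 22.955087.
Var(ȳ_srs) = (1 − 5633/39657)·265700/5633 = 40.468519.
deff = 22.955087 / 40.468519 = 0.5672.

0.5672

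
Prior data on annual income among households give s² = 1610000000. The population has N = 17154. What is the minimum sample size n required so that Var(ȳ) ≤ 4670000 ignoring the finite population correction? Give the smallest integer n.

Without fpc, n₀ = s²/D = 1610000000/4670000 = 344.7537.
Rounding up, n = 345.

345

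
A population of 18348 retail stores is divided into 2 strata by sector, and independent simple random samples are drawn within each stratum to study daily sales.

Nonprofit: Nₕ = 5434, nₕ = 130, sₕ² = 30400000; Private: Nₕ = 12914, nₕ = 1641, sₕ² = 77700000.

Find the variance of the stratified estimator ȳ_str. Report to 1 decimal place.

Var(ȳ_str) = Σₕ Wₕ²(1 − fₕ)sₕ²/nₕ with Wₕ = Nₕ/N, N = 18348.
Nonprofit: Wₕ = 0.29616307; term = 0.29616307²·(1 − 0.02392344)·30400000/130 = 20020.546.
Private: Wₕ = 0.70383693; term = 0.70383693²·(1 − 0.12707140)·77700000/1641 = 20475.535.
Sum = 40496.081.

40496.1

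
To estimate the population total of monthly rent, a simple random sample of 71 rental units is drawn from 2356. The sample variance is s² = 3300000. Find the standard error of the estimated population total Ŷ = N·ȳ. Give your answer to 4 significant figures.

Var(Ŷ) = N²·Var(ȳ) = N²·(1 − n/N)·s²/n.
f = 71/2356 = 0.03013582; Var(ȳ) = 0.96986418·3300000/71 = 45078.194.
Var(Ŷ) = 2356² · 45078.194 = 2.5021715 × 10^11.
SE(Ŷ) = √(2.5021715 × 10^11) = 500200.

500200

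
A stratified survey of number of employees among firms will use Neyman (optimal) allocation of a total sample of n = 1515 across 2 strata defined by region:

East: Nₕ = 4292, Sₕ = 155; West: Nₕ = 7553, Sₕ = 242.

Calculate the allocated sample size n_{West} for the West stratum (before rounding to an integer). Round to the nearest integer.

Neyman allocation: nₕ = n·NₕSₕ / Σⱼ NⱼSⱼ.
Σ NⱼSⱼ = 4292·155 + 7553·242 = 2.493086 × 10^6.
n_{West} = 1515·7553·242 / (2.493086 × 10^6) = 1111.

1111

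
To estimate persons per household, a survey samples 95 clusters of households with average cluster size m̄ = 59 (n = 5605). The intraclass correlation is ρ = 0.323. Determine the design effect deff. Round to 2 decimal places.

19.73

deff = 1 + (59 − 1)·0.323 = 1 + 18.734 = 19.734.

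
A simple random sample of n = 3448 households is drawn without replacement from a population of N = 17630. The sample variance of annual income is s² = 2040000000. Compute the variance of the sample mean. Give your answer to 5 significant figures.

Under SRS without replacement, Var(ȳ) = (1 − f)·s²/n with f = n/N = 3448/17630 = 0.19557572.
Var(ȳ) = (1 − 0.19557572)·2040000000/3448 = 0.80442428·591647.33 = 475935.48.

475940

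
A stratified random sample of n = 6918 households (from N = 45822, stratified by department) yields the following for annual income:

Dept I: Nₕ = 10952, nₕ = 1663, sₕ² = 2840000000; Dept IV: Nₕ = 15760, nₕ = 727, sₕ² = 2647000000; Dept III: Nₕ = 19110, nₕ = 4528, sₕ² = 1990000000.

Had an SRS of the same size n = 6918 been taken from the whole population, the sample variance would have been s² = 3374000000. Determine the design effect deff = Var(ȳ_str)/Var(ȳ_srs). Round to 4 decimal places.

Var(ȳ_str) = Σ Wₕ²(1−fₕ)sₕ²/nₕ with Wₕ = Nₕ/45822:
  Dept I: (10952/45822)²·(1−1663/10952)·2840000000/1663 = 82744.742
  Dept IV: (15760/45822)²·(1−727/15760)·2647000000/727 = 410840.57
  Dept III: (19110/45822)²·(1−4528/19110)·1990000000/4528 = 58327.902
  → Var(ȳ_str) = 551913.21.
Var(ȳ_srs) = (1 − 6918/45822)·3374000000/6918 = 414080.46.
deff = 551913.21 / 414080.46 = 1.3329.

1.3329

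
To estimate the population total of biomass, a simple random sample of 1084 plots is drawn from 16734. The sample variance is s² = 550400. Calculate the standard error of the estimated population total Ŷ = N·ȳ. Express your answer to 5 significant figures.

Var(Ŷ) = N²·Var(ȳ) = N²·(1 − n/N)·s²/n.
f = 1084/16734 = 0.06477830; Var(ȳ) = 0.93522170·550400/1084 = 474.85796.
Var(Ŷ) = 16734² · 474.85796 = 1.3297293 × 10^11.
SE(Ŷ) = √(1.3297293 × 10^11) = 364650.

364650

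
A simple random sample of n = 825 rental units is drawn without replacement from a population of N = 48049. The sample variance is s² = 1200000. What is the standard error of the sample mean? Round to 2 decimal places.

37.81

Under SRS without replacement, Var(ȳ) = (1 − f)·s²/n with f = n/N = 825/48049 = 0.01716997.
Var(ȳ) = (1 − 0.01716997)·1200000/825 = 0.98283003·1454.5455 = 1429.5709.
SE(ȳ) = √(1429.5709) = 37.81.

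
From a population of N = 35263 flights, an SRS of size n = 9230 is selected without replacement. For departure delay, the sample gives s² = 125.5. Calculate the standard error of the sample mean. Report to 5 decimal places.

Under SRS without replacement, Var(ȳ) = (1 − f)·s²/n with f = n/N = 9230/35263 = 0.26174744.
Var(ȳ) = (1 − 0.26174744)·125.5/9230 = 0.73825256·0.013596966 = 0.010037995.
SE(ȳ) = √(0.010037995) = 0.10019.

0.10019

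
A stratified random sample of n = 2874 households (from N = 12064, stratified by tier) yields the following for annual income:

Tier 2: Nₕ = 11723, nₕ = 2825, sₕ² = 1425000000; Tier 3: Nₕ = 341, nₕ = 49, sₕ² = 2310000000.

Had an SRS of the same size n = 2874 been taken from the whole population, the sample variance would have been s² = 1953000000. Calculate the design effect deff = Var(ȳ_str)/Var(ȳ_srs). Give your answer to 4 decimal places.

Var(ȳ_str) = Σ Wₕ²(1−fₕ)sₕ²/nₕ with Wₕ = Nₕ/12064:
  Tier 2: (11723/12064)²·(1−2825/11723)·1425000000/2825 = 361530.48
  Tier 3: (341/12064)²·(1−49/341)·2310000000/49 = 32253.026
  → Var(ȳ_str) = 393783.51.
Var(ȳ_srs) = (1 − 2874/12064)·1953000000/2874 = 517654.11.
deff = 393783.51 / 517654.11 = 0.7607.

0.7607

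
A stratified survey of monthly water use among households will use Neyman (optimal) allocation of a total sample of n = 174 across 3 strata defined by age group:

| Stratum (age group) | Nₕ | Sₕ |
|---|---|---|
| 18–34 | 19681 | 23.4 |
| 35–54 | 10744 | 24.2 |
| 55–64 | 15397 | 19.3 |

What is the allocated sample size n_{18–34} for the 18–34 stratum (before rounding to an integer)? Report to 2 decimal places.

78.74

Neyman allocation: nₕ = n·NₕSₕ / Σⱼ NⱼSⱼ.
Σ NⱼSⱼ = 19681·23.4 + 10744·24.2 + 15397·19.3 = 1.0177023 × 10^6.
n_{18–34} = 174·19681·23.4 / (1.0177023 × 10^6) = 78.74.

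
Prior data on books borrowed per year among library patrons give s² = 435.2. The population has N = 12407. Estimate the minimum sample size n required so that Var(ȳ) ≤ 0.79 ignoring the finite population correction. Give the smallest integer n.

551

Without fpc, n₀ = s²/D = 435.2/0.79 = 550.8861.
Rounding up, n = 551.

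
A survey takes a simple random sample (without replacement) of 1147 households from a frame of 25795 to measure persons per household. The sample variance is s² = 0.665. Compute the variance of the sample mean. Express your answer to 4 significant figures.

Under SRS without replacement, Var(ȳ) = (1 − f)·s²/n with f = n/N = 1147/25795 = 0.04446598.
Var(ȳ) = (1 − 0.04446598)·0.665/1147 = 0.95553402·5.7977332 × 10^-4 = 5.5399313 × 10^-4.

5.540 × 10^-4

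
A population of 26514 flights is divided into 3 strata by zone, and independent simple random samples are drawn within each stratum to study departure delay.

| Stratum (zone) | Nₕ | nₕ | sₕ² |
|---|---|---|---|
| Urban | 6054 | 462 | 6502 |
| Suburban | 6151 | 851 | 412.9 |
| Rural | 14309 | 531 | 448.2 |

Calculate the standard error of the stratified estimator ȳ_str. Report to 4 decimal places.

0.9680

Var(ȳ_str) = Σₕ Wₕ²(1 − fₕ)sₕ²/nₕ with Wₕ = Nₕ/N, N = 26514.
Urban: Wₕ = 0.22833220; term = 0.22833220²·(1 − 0.07631318)·6502/462 = 0.67774148.
Suburban: Wₕ = 0.23199065; term = 0.23199065²·(1 − 0.13835149)·412.9/851 = 0.022500202.
Rural: Wₕ = 0.53967715; term = 0.53967715²·(1 − 0.03710951)·448.2/531 = 0.2367131.
Sum = 0.93695478.
SE = √(0.93695478) = 0.9680.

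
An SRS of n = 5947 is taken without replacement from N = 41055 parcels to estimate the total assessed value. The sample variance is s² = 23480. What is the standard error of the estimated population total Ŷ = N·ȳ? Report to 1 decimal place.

Var(Ŷ) = N²·Var(ȳ) = N²·(1 − n/N)·s²/n.
f = 5947/41055 = 0.14485446; Var(ȳ) = 0.85514554·23480/5947 = 3.3762935.
Var(Ŷ) = 41055² · 3.3762935 = 5.6907867 × 10^9.
SE(Ŷ) = √(5.6907867 × 10^9) = 75437.3.

75437.3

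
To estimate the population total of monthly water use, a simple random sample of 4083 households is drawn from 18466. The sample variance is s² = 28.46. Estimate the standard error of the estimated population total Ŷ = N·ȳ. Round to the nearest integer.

1361

Var(Ŷ) = N²·Var(ȳ) = N²·(1 − n/N)·s²/n.
f = 4083/18466 = 0.22110907; Var(ȳ) = 0.77889093·28.46/4083 = 0.0054291541.
Var(Ŷ) = 18466² · 0.0054291541 = 1.8513044 × 10^6.
SE(Ŷ) = √(1.8513044 × 10^6) = 1361.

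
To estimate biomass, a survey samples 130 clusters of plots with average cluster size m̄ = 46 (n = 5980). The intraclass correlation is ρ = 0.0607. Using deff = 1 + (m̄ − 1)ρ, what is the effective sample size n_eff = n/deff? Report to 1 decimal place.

deff = 1 + (46 − 1)·0.0607 = 1 + 2.7315 = 3.7315.
n_eff = 5980 / 3.7315 = 1602.6.

1602.6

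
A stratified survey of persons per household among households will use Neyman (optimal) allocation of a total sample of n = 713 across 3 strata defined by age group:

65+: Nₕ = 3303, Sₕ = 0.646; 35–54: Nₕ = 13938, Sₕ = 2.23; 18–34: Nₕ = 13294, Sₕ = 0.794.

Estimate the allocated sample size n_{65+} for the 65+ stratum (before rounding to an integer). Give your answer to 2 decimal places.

Neyman allocation: nₕ = n·NₕSₕ / Σⱼ NⱼSⱼ.
Σ NⱼSⱼ = 3303·0.646 + 13938·2.23 + 13294·0.794 = 43770.914.
n_{65+} = 713·3303·0.646 / 43770.914 = 34.76.

34.76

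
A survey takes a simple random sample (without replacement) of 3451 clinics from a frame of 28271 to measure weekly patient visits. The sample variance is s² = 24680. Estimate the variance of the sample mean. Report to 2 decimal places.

Under SRS without replacement, Var(ȳ) = (1 − f)·s²/n with f = n/N = 3451/28271 = 0.12206855.
Var(ȳ) = (1 − 0.12206855)·24680/3451 = 0.87793145·7.1515503 = 6.2785709.

6.28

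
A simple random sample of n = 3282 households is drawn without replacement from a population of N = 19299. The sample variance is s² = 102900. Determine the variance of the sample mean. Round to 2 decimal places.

26.02

Under SRS without replacement, Var(ȳ) = (1 − f)·s²/n with f = n/N = 3282/19299 = 0.17006062.
Var(ȳ) = (1 − 0.17006062)·102900/3282 = 0.82993938·31.352834 = 26.020951.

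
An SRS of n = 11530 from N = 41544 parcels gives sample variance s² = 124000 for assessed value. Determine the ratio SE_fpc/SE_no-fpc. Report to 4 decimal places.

f = n/N = 11530/41544 = 0.27753707.
SE_no-fpc = √(s²/n) = 3.2794136; SE_fpc = √((1−f)s²/n) = 2.78743.
Ratio = √(1−f) = 0.84997819.

0.8500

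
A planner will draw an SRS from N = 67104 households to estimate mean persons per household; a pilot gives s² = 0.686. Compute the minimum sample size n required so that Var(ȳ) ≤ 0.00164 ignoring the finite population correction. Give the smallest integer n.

Without fpc, n₀ = s²/D = 0.686/0.00164 = 418.2927.
Rounding up, n = 419.

419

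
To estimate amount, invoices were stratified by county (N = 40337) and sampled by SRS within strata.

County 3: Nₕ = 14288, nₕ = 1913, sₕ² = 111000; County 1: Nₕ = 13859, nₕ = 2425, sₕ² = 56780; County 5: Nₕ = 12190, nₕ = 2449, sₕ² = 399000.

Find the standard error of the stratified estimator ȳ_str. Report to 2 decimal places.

4.53

Var(ȳ_str) = Σₕ Wₕ²(1 − fₕ)sₕ²/nₕ with Wₕ = Nₕ/N, N = 40337.
County 3: Wₕ = 0.35421573; term = 0.35421573²·(1 − 0.13388858)·111000/1913 = 6.3054701.
County 1: Wₕ = 0.34358034; term = 0.34358034²·(1 − 0.17497655)·56780/2425 = 2.2803764.
County 5: Wₕ = 0.30220393; term = 0.30220393²·(1 − 0.20090238)·399000/2449 = 11.890063.
Sum = 20.47591.
SE = √(20.47591) = 4.53.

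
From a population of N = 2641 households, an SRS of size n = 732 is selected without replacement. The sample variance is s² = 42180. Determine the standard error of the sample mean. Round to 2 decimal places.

6.45

Under SRS without replacement, Var(ȳ) = (1 − f)·s²/n with f = n/N = 732/2641 = 0.27716774.
Var(ȳ) = (1 − 0.27716774)·42180/732 = 0.72283226·57.622951 = 41.651728.
SE(ȳ) = √(41.651728) = 6.45.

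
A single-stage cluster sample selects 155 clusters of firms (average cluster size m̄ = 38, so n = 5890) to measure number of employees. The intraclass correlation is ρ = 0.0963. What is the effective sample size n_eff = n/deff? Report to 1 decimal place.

1290.8

deff = 1 + (38 − 1)·0.0963 = 1 + 3.5631 = 4.5631.
n_eff = 5890 / 4.5631 = 1290.8.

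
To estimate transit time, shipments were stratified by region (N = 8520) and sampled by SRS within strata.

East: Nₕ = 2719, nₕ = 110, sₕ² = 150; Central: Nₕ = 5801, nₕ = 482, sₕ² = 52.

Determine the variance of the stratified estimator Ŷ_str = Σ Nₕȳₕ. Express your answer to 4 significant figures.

1.300 × 10^7

Var(Ŷ_str) = Σₕ Nₕ²(1 − fₕ)sₕ²/nₕ.
East: 2719²·(1 − 110/2719)·150/110 = 9.6734605 × 10^6.
Central: 5801²·(1 − 482/5801)·52/482 = 3.3288112 × 10^6.
Sum = 1.3002272 × 10^7.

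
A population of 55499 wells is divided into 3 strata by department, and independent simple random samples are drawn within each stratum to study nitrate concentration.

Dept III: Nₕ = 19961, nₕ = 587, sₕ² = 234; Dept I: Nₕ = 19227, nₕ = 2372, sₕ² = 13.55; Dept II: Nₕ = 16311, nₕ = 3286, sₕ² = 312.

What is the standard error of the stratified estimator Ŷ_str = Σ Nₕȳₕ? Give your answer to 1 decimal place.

Var(Ŷ_str) = Σₕ Nₕ²(1 − fₕ)sₕ²/nₕ.
Dept III: 19961²·(1 − 587/19961)·234/587 = 1.5416271 × 10^8.
Dept I: 19227²·(1 − 2372/19227)·13.55/2372 = 1.8512492 × 10^6.
Dept II: 16311²·(1 − 3286/16311)·312/3286 = 2.0171833 × 10^7.
Sum = 1.7618579 × 10^8.
SE = √(1.7618579 × 10^8) = 13273.5.

13273.5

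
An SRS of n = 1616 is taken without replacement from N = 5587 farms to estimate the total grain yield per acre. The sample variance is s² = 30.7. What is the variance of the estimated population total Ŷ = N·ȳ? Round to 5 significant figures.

Var(Ŷ) = N²·Var(ȳ) = N²·(1 − n/N)·s²/n.
f = 1616/5587 = 0.28924289; Var(ȳ) = 0.71075711·30.7/1616 = 0.013502626.
Var(Ŷ) = 5587² · 0.013502626 = 421478.65.

421480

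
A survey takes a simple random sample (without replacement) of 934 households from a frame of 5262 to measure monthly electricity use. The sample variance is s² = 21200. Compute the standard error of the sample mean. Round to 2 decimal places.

4.32

Under SRS without replacement, Var(ȳ) = (1 − f)·s²/n with f = n/N = 934/5262 = 0.17749905.
Var(ȳ) = (1 − 0.17749905)·21200/934 = 0.82250095·22.698073 = 18.669186.
SE(ȳ) = √(18.669186) = 4.32.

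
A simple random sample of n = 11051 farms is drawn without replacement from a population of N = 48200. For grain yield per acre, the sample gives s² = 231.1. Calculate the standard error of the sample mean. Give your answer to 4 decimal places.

0.1270

Under SRS without replacement, Var(ȳ) = (1 − f)·s²/n with f = n/N = 11051/48200 = 0.22927386.
Var(ȳ) = (1 − 0.22927386)·231.1/11051 = 0.77072614·0.020912135 = 0.016117529.
SE(ȳ) = √(0.016117529) = 0.1270.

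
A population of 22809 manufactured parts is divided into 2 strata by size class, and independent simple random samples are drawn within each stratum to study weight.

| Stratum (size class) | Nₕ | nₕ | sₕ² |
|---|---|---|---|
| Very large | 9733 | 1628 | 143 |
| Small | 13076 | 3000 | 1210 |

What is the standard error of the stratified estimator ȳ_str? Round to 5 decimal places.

0.33980

Var(ȳ_str) = Σₕ Wₕ²(1 − fₕ)sₕ²/nₕ with Wₕ = Nₕ/N, N = 22809.
Very large: Wₕ = 0.42671752; term = 0.42671752²·(1 − 0.16726600)·143/1628 = 0.013318916.
Small: Wₕ = 0.57328248; term = 0.57328248²·(1 − 0.22942796)·1210/3000 = 0.10214443.
Sum = 0.11546335.
SE = √(0.11546335) = 0.33980.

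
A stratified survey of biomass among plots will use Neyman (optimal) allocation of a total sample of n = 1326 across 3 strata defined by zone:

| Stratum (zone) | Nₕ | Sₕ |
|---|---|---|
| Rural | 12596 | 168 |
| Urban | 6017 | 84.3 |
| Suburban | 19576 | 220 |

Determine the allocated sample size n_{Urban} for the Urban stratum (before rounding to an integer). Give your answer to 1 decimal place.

97.1

Neyman allocation: nₕ = n·NₕSₕ / Σⱼ NⱼSⱼ.
Σ NⱼSⱼ = 12596·168 + 6017·84.3 + 19576·220 = 6.9300811 × 10^6.
n_{Urban} = 1326·6017·84.3 / (6.9300811 × 10^6) = 97.1.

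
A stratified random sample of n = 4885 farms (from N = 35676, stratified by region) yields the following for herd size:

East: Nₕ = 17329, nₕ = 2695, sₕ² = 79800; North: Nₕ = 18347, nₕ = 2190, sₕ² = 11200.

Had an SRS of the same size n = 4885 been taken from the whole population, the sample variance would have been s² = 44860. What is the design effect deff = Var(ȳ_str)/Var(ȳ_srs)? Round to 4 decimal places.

0.8946

Var(ȳ_str) = Σ Wₕ²(1−fₕ)sₕ²/nₕ with Wₕ = Nₕ/35676:
  East: (17329/35676)²·(1−2695/17329)·79800/2695 = 5.8996787
  North: (18347/35676)²·(1−2190/18347)·11200/2190 = 1.1910977
  → Var(ȳ_str) = 7.0907764.
Var(ȳ_srs) = (1 − 4885/35676)·44860/4885 = 7.925786.
deff = 7.0907764 / 7.925786 = 0.8946.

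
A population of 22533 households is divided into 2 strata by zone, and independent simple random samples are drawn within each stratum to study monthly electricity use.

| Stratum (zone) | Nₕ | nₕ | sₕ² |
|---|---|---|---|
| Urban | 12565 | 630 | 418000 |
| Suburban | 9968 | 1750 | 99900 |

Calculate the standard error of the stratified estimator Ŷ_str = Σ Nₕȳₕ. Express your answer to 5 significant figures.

Var(Ŷ_str) = Σₕ Nₕ²(1 − fₕ)sₕ²/nₕ.
Urban: 12565²·(1 − 630/12565)·418000/630 = 9.9499443 × 10^10.
Suburban: 9968²·(1 − 1750/9968)·99900/1750 = 4.6762918 × 10^9.
Sum = 1.0417573 × 10^11.
SE = √(1.0417573 × 10^11) = 322760.

322760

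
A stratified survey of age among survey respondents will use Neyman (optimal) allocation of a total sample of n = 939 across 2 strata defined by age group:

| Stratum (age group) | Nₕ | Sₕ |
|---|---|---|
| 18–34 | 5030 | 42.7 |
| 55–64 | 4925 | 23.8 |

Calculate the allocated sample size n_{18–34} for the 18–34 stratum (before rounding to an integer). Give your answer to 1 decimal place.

Neyman allocation: nₕ = n·NₕSₕ / Σⱼ NⱼSⱼ.
Σ NⱼSⱼ = 5030·42.7 + 4925·23.8 = 331996.
n_{18–34} = 939·5030·42.7 / 331996 = 607.5.

607.5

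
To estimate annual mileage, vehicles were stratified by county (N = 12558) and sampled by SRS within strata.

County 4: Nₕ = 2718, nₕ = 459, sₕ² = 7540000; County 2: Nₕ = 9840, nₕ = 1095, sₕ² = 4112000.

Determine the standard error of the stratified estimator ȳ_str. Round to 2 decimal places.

51.85

Var(ȳ_str) = Σₕ Wₕ²(1 − fₕ)sₕ²/nₕ with Wₕ = Nₕ/N, N = 12558.
County 4: Wₕ = 0.21643574; term = 0.21643574²·(1 − 0.16887417)·7540000/459 = 639.56308.
County 2: Wₕ = 0.78356426; term = 0.78356426²·(1 − 0.11128049)·4112000/1095 = 2049.0518.
Sum = 2688.6149.
SE = √(2688.6149) = 51.85.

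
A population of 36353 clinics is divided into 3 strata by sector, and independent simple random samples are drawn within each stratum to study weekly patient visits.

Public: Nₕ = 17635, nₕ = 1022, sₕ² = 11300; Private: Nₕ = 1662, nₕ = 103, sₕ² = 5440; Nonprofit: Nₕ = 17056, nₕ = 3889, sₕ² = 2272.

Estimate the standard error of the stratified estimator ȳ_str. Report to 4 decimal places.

Var(ȳ_str) = Σₕ Wₕ²(1 − fₕ)sₕ²/nₕ with Wₕ = Nₕ/N, N = 36353.
Public: Wₕ = 0.48510439; term = 0.48510439²·(1 − 0.05795293)·11300/1022 = 2.4511538.
Private: Wₕ = 0.04571837; term = 0.04571837²·(1 − 0.06197353)·5440/103 = 0.10355195.
Nonprofit: Wₕ = 0.46917723; term = 0.46917723²·(1 − 0.22801360)·2272/3889 = 0.0992782.
Sum = 2.653984.
SE = √(2.653984) = 1.6291.

1.6291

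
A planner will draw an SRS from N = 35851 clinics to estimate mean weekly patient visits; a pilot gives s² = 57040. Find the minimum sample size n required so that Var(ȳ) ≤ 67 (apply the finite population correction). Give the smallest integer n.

832

Without fpc, n₀ = s²/D = 57040/67 = 851.3433.
With fpc, (1 − n/N)·s²/n ≤ D requires n ≥ n₀/(1 + n₀/N) = 851.3433/(1 + 851.3433/35851) = 831.5956.
Rounding up, n = 832.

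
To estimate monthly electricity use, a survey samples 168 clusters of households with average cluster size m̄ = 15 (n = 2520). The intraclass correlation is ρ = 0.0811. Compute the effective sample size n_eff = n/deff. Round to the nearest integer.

deff = 1 + (15 − 1)·0.0811 = 1 + 1.1354 = 2.1354.
n_eff = 2520 / 2.1354 = 1180.

1180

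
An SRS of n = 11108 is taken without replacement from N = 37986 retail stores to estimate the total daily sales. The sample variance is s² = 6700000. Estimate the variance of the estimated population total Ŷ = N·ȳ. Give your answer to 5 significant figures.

6.1583 × 10^11

Var(Ŷ) = N²·Var(ȳ) = N²·(1 − n/N)·s²/n.
f = 11108/37986 = 0.29242352; Var(ȳ) = 0.70757648·6700000/11108 = 426.78812.
Var(Ŷ) = 37986² · 426.78812 = 6.1582803 × 10^11.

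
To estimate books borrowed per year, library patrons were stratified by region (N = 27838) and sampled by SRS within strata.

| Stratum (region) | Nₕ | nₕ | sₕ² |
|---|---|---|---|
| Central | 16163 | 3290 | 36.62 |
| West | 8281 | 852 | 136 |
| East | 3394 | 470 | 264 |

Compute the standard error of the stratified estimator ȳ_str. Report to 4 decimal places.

0.1512

Var(ȳ_str) = Σₕ Wₕ²(1 − fₕ)sₕ²/nₕ with Wₕ = Nₕ/N, N = 27838.
Central: Wₕ = 0.58060924; term = 0.58060924²·(1 − 0.20355132)·36.62/3290 = 0.0029884647.
West: Wₕ = 0.29747108; term = 0.29747108²·(1 − 0.10288612)·136/852 = 0.012671744.
East: Wₕ = 0.12191968; term = 0.12191968²·(1 − 0.13847967)·264/470 = 0.0071931516.
Sum = 0.02285336.
SE = √(0.02285336) = 0.1512.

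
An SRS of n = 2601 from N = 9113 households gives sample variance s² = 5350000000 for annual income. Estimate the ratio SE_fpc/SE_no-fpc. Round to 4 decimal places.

f = n/N = 2601/9113 = 0.28541644.
SE_no-fpc = √(s²/n) = 1434.1901; SE_fpc = √((1−f)s²/n) = 1212.3645.
Ratio = √(1−f) = 0.84533045.

0.8453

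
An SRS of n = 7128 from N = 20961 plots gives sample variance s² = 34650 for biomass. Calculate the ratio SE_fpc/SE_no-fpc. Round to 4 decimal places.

0.8124

f = n/N = 7128/20961 = 0.34006011.
SE_no-fpc = √(s²/n) = 2.2047928; SE_fpc = √((1−f)s²/n) = 1.7911005.
Ratio = √(1−f) = 0.81236684.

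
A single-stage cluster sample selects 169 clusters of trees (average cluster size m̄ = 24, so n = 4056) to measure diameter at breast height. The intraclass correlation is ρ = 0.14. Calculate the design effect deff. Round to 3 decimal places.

deff = 1 + (24 − 1)·0.14 = 1 + 3.22 = 4.22.

4.220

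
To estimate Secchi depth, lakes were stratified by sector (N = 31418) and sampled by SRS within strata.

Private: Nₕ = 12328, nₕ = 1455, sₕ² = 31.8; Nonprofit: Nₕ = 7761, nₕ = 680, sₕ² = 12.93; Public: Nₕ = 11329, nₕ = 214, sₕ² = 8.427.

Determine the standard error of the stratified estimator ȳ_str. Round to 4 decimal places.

0.0951

Var(ȳ_str) = Σₕ Wₕ²(1 − fₕ)sₕ²/nₕ with Wₕ = Nₕ/N, N = 31418.
Private: Wₕ = 0.39238653; term = 0.39238653²·(1 − 0.11802401)·31.8/1455 = 0.0029678987.
Nonprofit: Wₕ = 0.24702400; term = 0.24702400²·(1 − 0.08761758)·12.93/680 = 0.0010586315.
Public: Wₕ = 0.36058947; term = 0.36058947²·(1 − 0.01888958)·8.427/214 = 0.0050234628.
Sum = 0.009049993.
SE = √(0.009049993) = 0.0951.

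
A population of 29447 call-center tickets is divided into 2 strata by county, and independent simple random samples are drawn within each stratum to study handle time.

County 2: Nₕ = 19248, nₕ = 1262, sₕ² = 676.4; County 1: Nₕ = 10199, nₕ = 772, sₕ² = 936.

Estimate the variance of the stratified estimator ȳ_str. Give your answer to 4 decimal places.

Var(ȳ_str) = Σₕ Wₕ²(1 − fₕ)sₕ²/nₕ with Wₕ = Nₕ/N, N = 29447.
County 2: Wₕ = 0.65364893; term = 0.65364893²·(1 − 0.06556525)·676.4/1262 = 0.21398451.
County 1: Wₕ = 0.34635107; term = 0.34635107²·(1 − 0.07569370)·936/772 = 0.13443351.
Sum = 0.34841802.

0.3484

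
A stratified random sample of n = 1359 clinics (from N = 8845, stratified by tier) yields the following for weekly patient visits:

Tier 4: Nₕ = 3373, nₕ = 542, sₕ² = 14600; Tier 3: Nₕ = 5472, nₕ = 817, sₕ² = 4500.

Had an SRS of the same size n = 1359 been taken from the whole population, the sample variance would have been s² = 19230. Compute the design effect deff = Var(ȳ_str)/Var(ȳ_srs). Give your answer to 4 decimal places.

Var(ȳ_str) = Σ Wₕ²(1−fₕ)sₕ²/nₕ with Wₕ = Nₕ/8845:
  Tier 4: (3373/8845)²·(1−542/3373)·14600/542 = 3.287866
  Tier 3: (5472/8845)²·(1−817/5472)·4500/817 = 1.7933314
  → Var(ȳ_str) = 5.0811974.
Var(ȳ_srs) = (1 − 1359/8845)·19230/1359 = 11.976001.
deff = 5.0811974 / 11.976001 = 0.4243.

0.4243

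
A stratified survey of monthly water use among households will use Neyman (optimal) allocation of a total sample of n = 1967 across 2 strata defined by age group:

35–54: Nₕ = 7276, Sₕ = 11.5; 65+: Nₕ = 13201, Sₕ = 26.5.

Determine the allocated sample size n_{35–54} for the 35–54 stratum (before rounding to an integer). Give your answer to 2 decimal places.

Neyman allocation: nₕ = n·NₕSₕ / Σⱼ NⱼSⱼ.
Σ NⱼSⱼ = 7276·11.5 + 13201·26.5 = 433500.5.
n_{35–54} = 1967·7276·11.5 / 433500.5 = 379.67.

379.67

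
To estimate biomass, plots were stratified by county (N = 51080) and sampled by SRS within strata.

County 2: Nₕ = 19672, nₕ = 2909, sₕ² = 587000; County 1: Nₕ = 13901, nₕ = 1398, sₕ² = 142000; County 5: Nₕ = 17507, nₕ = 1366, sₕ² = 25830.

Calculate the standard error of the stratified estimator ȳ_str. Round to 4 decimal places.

Var(ȳ_str) = Σₕ Wₕ²(1 − fₕ)sₕ²/nₕ with Wₕ = Nₕ/N, N = 51080.
County 2: Wₕ = 0.38512138; term = 0.38512138²·(1 − 0.14787515)·587000/2909 = 25.503094.
County 1: Wₕ = 0.27214174; term = 0.27214174²·(1 − 0.10056830)·142000/1398 = 6.7661196.
County 5: Wₕ = 0.34273688; term = 0.34273688²·(1 − 0.07802593)·25830/1366 = 2.0479252.
Sum = 34.317139.
SE = √(34.317139) = 5.8581.

5.8581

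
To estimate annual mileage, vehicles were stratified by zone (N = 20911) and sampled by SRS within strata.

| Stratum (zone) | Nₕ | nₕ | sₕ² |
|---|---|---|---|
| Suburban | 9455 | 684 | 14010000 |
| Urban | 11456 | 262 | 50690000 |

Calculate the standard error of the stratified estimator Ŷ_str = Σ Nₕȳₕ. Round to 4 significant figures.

Var(Ŷ_str) = Σₕ Nₕ²(1 − fₕ)sₕ²/nₕ.
Suburban: 9455²·(1 − 684/9455)·14010000/684 = 1.6986061 × 10^12.
Urban: 11456²·(1 − 262/11456)·50690000/262 = 2.4810717 × 10^13.
Sum = 2.6509323 × 10^13.
SE = √(2.6509323 × 10^13) = 5.149 × 10^6.

5.149 × 10^6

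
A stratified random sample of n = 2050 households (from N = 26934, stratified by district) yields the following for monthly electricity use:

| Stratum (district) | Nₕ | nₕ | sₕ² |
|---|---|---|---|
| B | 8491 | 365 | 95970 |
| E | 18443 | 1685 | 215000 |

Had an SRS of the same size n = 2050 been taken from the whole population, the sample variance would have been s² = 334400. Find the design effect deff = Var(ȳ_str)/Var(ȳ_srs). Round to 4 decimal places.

0.5266

Var(ȳ_str) = Σ Wₕ²(1−fₕ)sₕ²/nₕ with Wₕ = Nₕ/26934:
  B: (8491/26934)²·(1−365/8491)·95970/365 = 25.007863
  E: (18443/26934)²·(1−1685/18443)·215000/1685 = 54.361395
  → Var(ȳ_str) = 79.369258.
Var(ȳ_srs) = (1 − 2050/26934)·334400/2050 = 150.70642.
deff = 79.369258 / 150.70642 = 0.5266.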